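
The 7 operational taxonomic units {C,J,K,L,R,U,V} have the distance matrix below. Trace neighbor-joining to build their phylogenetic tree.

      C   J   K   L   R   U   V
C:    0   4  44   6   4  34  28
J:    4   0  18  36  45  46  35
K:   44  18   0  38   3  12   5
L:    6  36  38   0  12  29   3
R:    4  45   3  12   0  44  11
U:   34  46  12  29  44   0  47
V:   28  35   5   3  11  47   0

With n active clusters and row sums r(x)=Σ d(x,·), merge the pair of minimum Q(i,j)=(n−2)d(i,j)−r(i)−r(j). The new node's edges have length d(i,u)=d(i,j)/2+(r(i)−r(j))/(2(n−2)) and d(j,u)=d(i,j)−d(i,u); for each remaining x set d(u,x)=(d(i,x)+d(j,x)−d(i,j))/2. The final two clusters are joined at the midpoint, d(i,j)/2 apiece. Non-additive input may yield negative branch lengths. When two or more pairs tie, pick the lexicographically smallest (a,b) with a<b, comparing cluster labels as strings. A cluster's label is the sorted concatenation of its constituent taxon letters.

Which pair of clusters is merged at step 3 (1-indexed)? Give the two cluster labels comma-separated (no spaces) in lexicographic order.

L,V

iteration 1: select C,J (d=4, Q=-284); attach at lengths (-22/5, 42/5); label the merged cluster CJ
  updated: d(CJ,K)=29, d(CJ,L)=19, d(CJ,R)=45/2, d(CJ,U)=38, d(CJ,V)=59/2
iteration 2: select K,U (d=12, Q=-209); attach at lengths (-35/8, 131/8); label the merged cluster KU
  updated: d(CJ,KU)=55/2, d(KU,L)=55/2, d(KU,R)=35/2, d(KU,V)=20
iteration 3: select L,V (d=3, Q=-116); attach at lengths (7/6, 11/6); label the merged cluster LV
  updated: d(CJ,LV)=91/4, d(KU,LV)=89/4, d(LV,R)=10
iteration 4: select CJ,KU (d=55/2, Q=-85); attach at lengths (121/8, 99/8); label the merged cluster CJKU
  updated: d(CJKU,LV)=35/4, d(CJKU,R)=25/4
iteration 5: select CJKU,LV (d=35/4, Q=-25); attach at lengths (5/2, 25/4); label the merged cluster CJKLUV
  updated: d(CJKLUV,R)=15/4
iteration 6: select CJKLUV,R (d=15/4); attach at lengths (15/8, 15/8); label the merged cluster CJKLRUV
final tree: ((((C:-22/5,J:42/5):121/8,(K:-35/8,U:131/8):99/8):5/2,(L:7/6,V:11/6):25/4):15/8,R:15/8)
total length: 59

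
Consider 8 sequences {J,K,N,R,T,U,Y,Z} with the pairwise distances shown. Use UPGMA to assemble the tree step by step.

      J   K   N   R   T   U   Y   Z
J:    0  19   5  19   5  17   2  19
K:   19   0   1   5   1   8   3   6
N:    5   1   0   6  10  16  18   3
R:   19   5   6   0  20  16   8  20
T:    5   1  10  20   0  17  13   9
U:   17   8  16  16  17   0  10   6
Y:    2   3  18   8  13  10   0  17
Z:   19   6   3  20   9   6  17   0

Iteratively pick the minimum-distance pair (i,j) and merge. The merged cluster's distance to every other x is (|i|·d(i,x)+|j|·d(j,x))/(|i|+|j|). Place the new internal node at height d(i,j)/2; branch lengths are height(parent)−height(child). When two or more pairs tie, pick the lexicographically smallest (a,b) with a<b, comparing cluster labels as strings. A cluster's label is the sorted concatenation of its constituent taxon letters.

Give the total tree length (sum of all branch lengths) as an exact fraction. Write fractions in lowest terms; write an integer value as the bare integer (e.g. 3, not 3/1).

1. join K+N (d=1) ⇒ KN; edges |K|=1/2, |N|=1/2
  updated: d(J,KN)=12, d(KN,R)=11/2, d(KN,T)=11/2, d(KN,U)=12, d(KN,Y)=21/2, d(KN,Z)=9/2
2. join J+Y (d=2) ⇒ JY; edges |J|=1, |Y|=1
  updated: d(JY,KN)=45/4, d(JY,R)=27/2, d(JY,T)=9, d(JY,U)=27/2, d(JY,Z)=18
3. join KN+Z (d=9/2) ⇒ KNZ; edges |KN|=7/4, |Z|=9/4
  updated: d(JY,KNZ)=27/2, d(KNZ,R)=31/3, d(KNZ,T)=20/3, d(KNZ,U)=10
4. join KNZ+T (d=20/3) ⇒ KNTZ; edges |KNZ|=13/12, |T|=10/3
  updated: d(JY,KNTZ)=99/8, d(KNTZ,R)=51/4, d(KNTZ,U)=47/4
5. join KNTZ+U (d=47/4) ⇒ KNTUZ; edges |KNTZ|=61/24, |U|=47/8
  updated: d(JY,KNTUZ)=63/5, d(KNTUZ,R)=67/5
6. join JY+KNTUZ (d=63/5) ⇒ JKNTUYZ; edges |JY|=53/10, |KNTUZ|=17/40
  updated: d(JKNTUYZ,R)=94/7
7. join JKNTUYZ+R (d=94/7) ⇒ JKNRTUYZ; edges |JKNTUYZ|=29/70, |R|=47/7
final tree: (((J:1,Y:1):53/10,((((K:1/2,N:1/2):7/4,Z:9/4):13/12,T:10/3):61/24,U:47/8):17/40):29/70,R:47/7)
total length: 27457/840

27457/840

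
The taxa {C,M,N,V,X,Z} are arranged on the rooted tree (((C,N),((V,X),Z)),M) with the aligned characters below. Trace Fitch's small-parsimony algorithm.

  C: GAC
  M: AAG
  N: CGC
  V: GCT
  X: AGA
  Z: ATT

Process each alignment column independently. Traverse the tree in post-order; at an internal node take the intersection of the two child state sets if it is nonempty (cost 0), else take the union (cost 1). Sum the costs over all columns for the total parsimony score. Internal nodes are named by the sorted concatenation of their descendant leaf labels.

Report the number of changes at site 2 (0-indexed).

site 0, node CN: C={G} ∪ N={C} → {C,G} (+1)
site 0, node VX: V={G} ∪ X={A} → {A,G} (+1)
site 0, node VXZ: VX={A,G} ∩ Z={A} → {A} (+0)
site 0, node CNVXZ: CN={C,G} ∪ VXZ={A} → {A,C,G} (+1)
site 0, node CMNVXZ: CNVXZ={A,C,G} ∩ M={A} → {A} (+0)
site 1, node CN: C={A} ∪ N={G} → {A,G} (+1)
site 1, node VX: V={C} ∪ X={G} → {C,G} (+1)
site 1, node VXZ: VX={C,G} ∪ Z={T} → {C,G,T} (+1)
site 1, node CNVXZ: CN={A,G} ∩ VXZ={C,G,T} → {G} (+0)
site 1, node CMNVXZ: CNVXZ={G} ∪ M={A} → {A,G} (+1)
site 2, node CN: C={C} ∩ N={C} → {C} (+0)
site 2, node VX: V={T} ∪ X={A} → {A,T} (+1)
site 2, node VXZ: VX={A,T} ∩ Z={T} → {T} (+0)
site 2, node CNVXZ: CN={C} ∪ VXZ={T} → {C,T} (+1)
site 2, node CMNVXZ: CNVXZ={C,T} ∪ M={G} → {C,G,T} (+1)
per-site changes: [3, 4, 3]; total = 10

3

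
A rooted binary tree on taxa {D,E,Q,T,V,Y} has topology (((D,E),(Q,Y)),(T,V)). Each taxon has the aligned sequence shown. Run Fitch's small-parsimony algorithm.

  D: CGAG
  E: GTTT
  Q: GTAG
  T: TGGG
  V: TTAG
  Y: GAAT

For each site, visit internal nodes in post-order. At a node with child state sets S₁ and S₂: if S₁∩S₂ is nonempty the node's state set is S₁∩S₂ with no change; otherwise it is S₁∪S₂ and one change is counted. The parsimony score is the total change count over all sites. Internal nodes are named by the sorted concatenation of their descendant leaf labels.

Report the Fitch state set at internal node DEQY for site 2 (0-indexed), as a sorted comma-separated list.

[col 0] DE: children D:{C}, E:{G} ∪→ {C,G}; cost 1
[col 0] QY: children Q:{G}, Y:{G} ∩→ {G}; cost 0
[col 0] DEQY: children DE:{C,G}, QY:{G} ∩→ {G}; cost 0
[col 0] TV: children T:{T}, V:{T} ∩→ {T}; cost 0
[col 0] DEQTVY: children DEQY:{G}, TV:{T} ∪→ {G,T}; cost 1
[col 1] DE: children D:{G}, E:{T} ∪→ {G,T}; cost 1
[col 1] QY: children Q:{T}, Y:{A} ∪→ {A,T}; cost 1
[col 1] DEQY: children DE:{G,T}, QY:{A,T} ∩→ {T}; cost 0
[col 1] TV: children T:{G}, V:{T} ∪→ {G,T}; cost 1
[col 1] DEQTVY: children DEQY:{T}, TV:{G,T} ∩→ {T}; cost 0
[col 2] DE: children D:{A}, E:{T} ∪→ {A,T}; cost 1
[col 2] QY: children Q:{A}, Y:{A} ∩→ {A}; cost 0
[col 2] DEQY: children DE:{A,T}, QY:{A} ∩→ {A}; cost 0
[col 2] TV: children T:{G}, V:{A} ∪→ {A,G}; cost 1
[col 2] DEQTVY: children DEQY:{A}, TV:{A,G} ∩→ {A}; cost 0
[col 3] DE: children D:{G}, E:{T} ∪→ {G,T}; cost 1
[col 3] QY: children Q:{G}, Y:{T} ∪→ {G,T}; cost 1
[col 3] DEQY: children DE:{G,T}, QY:{G,T} ∩→ {G,T}; cost 0
[col 3] TV: children T:{G}, V:{G} ∩→ {G}; cost 0
[col 3] DEQTVY: children DEQY:{G,T}, TV:{G} ∩→ {G}; cost 0
per-site changes: [2, 3, 2, 2]; total = 9

A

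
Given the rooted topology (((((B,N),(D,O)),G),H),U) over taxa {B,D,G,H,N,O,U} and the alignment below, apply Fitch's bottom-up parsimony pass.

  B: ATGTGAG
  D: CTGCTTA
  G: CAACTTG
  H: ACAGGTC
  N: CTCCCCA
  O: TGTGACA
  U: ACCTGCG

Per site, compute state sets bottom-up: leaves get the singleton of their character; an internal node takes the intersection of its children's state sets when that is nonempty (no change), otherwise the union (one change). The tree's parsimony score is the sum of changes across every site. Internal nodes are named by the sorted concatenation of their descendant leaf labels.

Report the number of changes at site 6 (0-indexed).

BN@0: {A} ∪ {C} = {A,C} (union, +1)
DO@0: {C} ∪ {T} = {C,T} (union, +1)
BDNO@0: {A,C} ∩ {C,T} = {C} (intersection, +0)
BDGNO@0: {C} ∩ {C} = {C} (intersection, +0)
BDGHNO@0: {C} ∪ {A} = {A,C} (union, +1)
BDGHNOU@0: {A,C} ∩ {A} = {A} (intersection, +0)
BN@1: {T} ∩ {T} = {T} (intersection, +0)
DO@1: {T} ∪ {G} = {G,T} (union, +1)
BDNO@1: {T} ∩ {G,T} = {T} (intersection, +0)
BDGNO@1: {T} ∪ {A} = {A,T} (union, +1)
BDGHNO@1: {A,T} ∪ {C} = {A,C,T} (union, +1)
BDGHNOU@1: {A,C,T} ∩ {C} = {C} (intersection, +0)
BN@2: {G} ∪ {C} = {C,G} (union, +1)
DO@2: {G} ∪ {T} = {G,T} (union, +1)
BDNO@2: {C,G} ∩ {G,T} = {G} (intersection, +0)
BDGNO@2: {G} ∪ {A} = {A,G} (union, +1)
BDGHNO@2: {A,G} ∩ {A} = {A} (intersection, +0)
BDGHNOU@2: {A} ∪ {C} = {A,C} (union, +1)
BN@3: {T} ∪ {C} = {C,T} (union, +1)
DO@3: {C} ∪ {G} = {C,G} (union, +1)
BDNO@3: {C,T} ∩ {C,G} = {C} (intersection, +0)
BDGNO@3: {C} ∩ {C} = {C} (intersection, +0)
BDGHNO@3: {C} ∪ {G} = {C,G} (union, +1)
BDGHNOU@3: {C,G} ∪ {T} = {C,G,T} (union, +1)
BN@4: {G} ∪ {C} = {C,G} (union, +1)
DO@4: {T} ∪ {A} = {A,T} (union, +1)
BDNO@4: {C,G} ∪ {A,T} = {A,C,G,T} (union, +1)
BDGNO@4: {A,C,G,T} ∩ {T} = {T} (intersection, +0)
BDGHNO@4: {T} ∪ {G} = {G,T} (union, +1)
BDGHNOU@4: {G,T} ∩ {G} = {G} (intersection, +0)
BN@5: {A} ∪ {C} = {A,C} (union, +1)
DO@5: {T} ∪ {C} = {C,T} (union, +1)
BDNO@5: {A,C} ∩ {C,T} = {C} (intersection, +0)
BDGNO@5: {C} ∪ {T} = {C,T} (union, +1)
BDGHNO@5: {C,T} ∩ {T} = {T} (intersection, +0)
BDGHNOU@5: {T} ∪ {C} = {C,T} (union, +1)
BN@6: {G} ∪ {A} = {A,G} (union, +1)
DO@6: {A} ∩ {A} = {A} (intersection, +0)
BDNO@6: {A,G} ∩ {A} = {A} (intersection, +0)
BDGNO@6: {A} ∪ {G} = {A,G} (union, +1)
BDGHNO@6: {A,G} ∪ {C} = {A,C,G} (union, +1)
BDGHNOU@6: {A,C,G} ∩ {G} = {G} (intersection, +0)
per-site changes: [3, 3, 4, 4, 4, 4, 3]; total = 25

3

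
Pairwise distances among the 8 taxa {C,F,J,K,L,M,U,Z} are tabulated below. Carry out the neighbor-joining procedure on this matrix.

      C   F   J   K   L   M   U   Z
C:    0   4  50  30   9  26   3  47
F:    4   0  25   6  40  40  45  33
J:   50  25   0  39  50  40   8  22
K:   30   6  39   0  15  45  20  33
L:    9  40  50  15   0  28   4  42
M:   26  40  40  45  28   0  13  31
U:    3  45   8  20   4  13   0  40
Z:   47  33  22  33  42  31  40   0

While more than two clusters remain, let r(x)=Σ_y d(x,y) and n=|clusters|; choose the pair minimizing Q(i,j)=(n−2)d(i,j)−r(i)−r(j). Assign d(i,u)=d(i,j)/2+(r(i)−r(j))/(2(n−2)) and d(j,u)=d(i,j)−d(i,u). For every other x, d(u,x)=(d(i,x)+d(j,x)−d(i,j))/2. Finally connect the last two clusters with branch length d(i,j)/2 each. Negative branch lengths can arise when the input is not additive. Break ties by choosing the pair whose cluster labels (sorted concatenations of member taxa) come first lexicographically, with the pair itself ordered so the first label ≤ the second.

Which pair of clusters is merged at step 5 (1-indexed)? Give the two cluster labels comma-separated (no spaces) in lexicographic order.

C,L

1. join J+Z (d=22, Q=-350) ⇒ JZ; edges |J|=59/6, |Z|=73/6
  updated: d(C,JZ)=75/2, d(F,JZ)=18, d(JZ,K)=25, d(JZ,L)=35, d(JZ,M)=49/2, d(JZ,U)=13
2. join F+K (d=6, Q=-264) ⇒ FK; edges |F|=21/5, |K|=9/5
  updated: d(C,FK)=14, d(FK,JZ)=37/2, d(FK,L)=49/2, d(FK,M)=79/2, d(FK,U)=59/2
3. join FK+JZ (d=37/2, Q=-361/2) ⇒ FJKZ; edges |FK|=143/16, |JZ|=153/16
  updated: d(C,FJKZ)=33/2, d(FJKZ,L)=41/2, d(FJKZ,M)=91/4, d(FJKZ,U)=12
4. join FJKZ+M (d=91/4, Q=-373/4) ⇒ FJKMZ; edges |FJKZ|=67/8, |M|=115/8
  updated: d(C,FJKMZ)=79/8, d(FJKMZ,L)=103/8, d(FJKMZ,U)=9/8
5. join C+L (d=9, Q=-119/4) ⇒ CL; edges |C|=7/2, |L|=11/2
  updated: d(CL,FJKMZ)=55/8, d(CL,U)=-1
6. join CL+FJKMZ (d=55/8, Q=-7) ⇒ CFJKLMZ; edges |CL|=19/8, |FJKMZ|=9/2
  updated: d(CFJKLMZ,U)=-27/8
7. join CFJKLMZ+U (d=-27/8) ⇒ CFJKLMUZ; edges |CFJKLMZ|=-27/16, |U|=-27/16
final tree: (((C:7/2,L:11/2):19/8,(((F:21/5,K:9/5):143/16,(J:59/6,Z:73/6):153/16):67/8,M:115/8):9/2):-27/16,U:-27/16)
total length: 327/4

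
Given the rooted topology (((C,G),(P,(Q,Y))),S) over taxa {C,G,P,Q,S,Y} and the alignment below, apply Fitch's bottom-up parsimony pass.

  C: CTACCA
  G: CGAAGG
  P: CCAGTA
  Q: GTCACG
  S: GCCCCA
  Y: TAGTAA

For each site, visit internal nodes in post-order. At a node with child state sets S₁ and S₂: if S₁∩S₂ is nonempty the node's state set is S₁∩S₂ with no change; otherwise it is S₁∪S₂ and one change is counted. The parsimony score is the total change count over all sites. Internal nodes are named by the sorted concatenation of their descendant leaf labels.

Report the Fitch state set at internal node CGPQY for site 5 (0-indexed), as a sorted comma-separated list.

A

CG@0: {C} ∩ {C} = {C} (intersection, +0)
QY@0: {G} ∪ {T} = {G,T} (union, +1)
PQY@0: {C} ∪ {G,T} = {C,G,T} (union, +1)
CGPQY@0: {C} ∩ {C,G,T} = {C} (intersection, +0)
CGPQSY@0: {C} ∪ {G} = {C,G} (union, +1)
CG@1: {T} ∪ {G} = {G,T} (union, +1)
QY@1: {T} ∪ {A} = {A,T} (union, +1)
PQY@1: {C} ∪ {A,T} = {A,C,T} (union, +1)
CGPQY@1: {G,T} ∩ {A,C,T} = {T} (intersection, +0)
CGPQSY@1: {T} ∪ {C} = {C,T} (union, +1)
CG@2: {A} ∩ {A} = {A} (intersection, +0)
QY@2: {C} ∪ {G} = {C,G} (union, +1)
PQY@2: {A} ∪ {C,G} = {A,C,G} (union, +1)
CGPQY@2: {A} ∩ {A,C,G} = {A} (intersection, +0)
CGPQSY@2: {A} ∪ {C} = {A,C} (union, +1)
CG@3: {C} ∪ {A} = {A,C} (union, +1)
QY@3: {A} ∪ {T} = {A,T} (union, +1)
PQY@3: {G} ∪ {A,T} = {A,G,T} (union, +1)
CGPQY@3: {A,C} ∩ {A,G,T} = {A} (intersection, +0)
CGPQSY@3: {A} ∪ {C} = {A,C} (union, +1)
CG@4: {C} ∪ {G} = {C,G} (union, +1)
QY@4: {C} ∪ {A} = {A,C} (union, +1)
PQY@4: {T} ∪ {A,C} = {A,C,T} (union, +1)
CGPQY@4: {C,G} ∩ {A,C,T} = {C} (intersection, +0)
CGPQSY@4: {C} ∩ {C} = {C} (intersection, +0)
CG@5: {A} ∪ {G} = {A,G} (union, +1)
QY@5: {G} ∪ {A} = {A,G} (union, +1)
PQY@5: {A} ∩ {A,G} = {A} (intersection, +0)
CGPQY@5: {A,G} ∩ {A} = {A} (intersection, +0)
CGPQSY@5: {A} ∩ {A} = {A} (intersection, +0)
per-site changes: [3, 4, 3, 4, 3, 2]; total = 19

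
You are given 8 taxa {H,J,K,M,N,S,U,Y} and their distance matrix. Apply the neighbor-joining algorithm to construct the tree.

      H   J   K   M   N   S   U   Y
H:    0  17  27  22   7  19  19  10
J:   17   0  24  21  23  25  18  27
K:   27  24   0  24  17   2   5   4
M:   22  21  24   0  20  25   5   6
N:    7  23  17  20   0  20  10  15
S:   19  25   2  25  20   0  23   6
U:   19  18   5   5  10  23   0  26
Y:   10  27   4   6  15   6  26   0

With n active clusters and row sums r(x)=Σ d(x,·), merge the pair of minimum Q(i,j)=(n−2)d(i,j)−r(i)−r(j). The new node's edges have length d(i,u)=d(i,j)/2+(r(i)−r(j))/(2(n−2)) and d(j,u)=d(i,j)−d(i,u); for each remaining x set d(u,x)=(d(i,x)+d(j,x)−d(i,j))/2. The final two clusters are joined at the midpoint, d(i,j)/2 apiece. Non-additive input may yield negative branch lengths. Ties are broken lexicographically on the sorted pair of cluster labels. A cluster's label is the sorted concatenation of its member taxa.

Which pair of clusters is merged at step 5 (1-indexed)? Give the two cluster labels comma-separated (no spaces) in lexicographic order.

HN,KSY

iteration 1: select K,S (d=2, Q=-211); attach at lengths (-5/12, 29/12); label the merged cluster KS
  updated: d(H,KS)=22, d(J,KS)=47/2, d(KS,M)=47/2, d(KS,N)=35/2, d(KS,U)=13, d(KS,Y)=4
iteration 2: select KS,Y (d=4, Q=-343/2); attach at lengths (71/20, 9/20); label the merged cluster KSY
  updated: d(H,KSY)=14, d(J,KSY)=93/4, d(KSY,M)=51/4, d(KSY,N)=57/4, d(KSY,U)=35/2
iteration 3: select M,U (d=5, Q=-521/4); attach at lengths (125/32, 35/32); label the merged cluster MU
  updated: d(H,MU)=18, d(J,MU)=17, d(KSY,MU)=101/8, d(MU,N)=25/2
iteration 4: select H,N (d=7, Q=-367/4); attach at lengths (27/8, 29/8); label the merged cluster HN
  updated: d(HN,J)=33/2, d(HN,KSY)=85/8, d(HN,MU)=47/4
iteration 5: select HN,KSY (d=85/8, Q=-513/8); attach at lengths (109/32, 231/32); label the merged cluster HKNSY
  updated: d(HKNSY,J)=233/16, d(HKNSY,MU)=55/8
iteration 6: select HKNSY,J (d=233/16, Q=-615/16); attach at lengths (71/32, 395/32); label the merged cluster HJKNSY
  updated: d(HJKNSY,MU)=149/32
iteration 7: select HJKNSY,MU (d=149/32); attach at lengths (149/64, 149/64); label the merged cluster HJKMNSUY
final tree: ((((H:27/8,N:29/8):109/32,((K:-5/12,S:29/12):71/20,Y:9/20):231/32):71/32,J:395/32):149/64,(M:125/32,U:35/32):149/64)
total length: 1531/32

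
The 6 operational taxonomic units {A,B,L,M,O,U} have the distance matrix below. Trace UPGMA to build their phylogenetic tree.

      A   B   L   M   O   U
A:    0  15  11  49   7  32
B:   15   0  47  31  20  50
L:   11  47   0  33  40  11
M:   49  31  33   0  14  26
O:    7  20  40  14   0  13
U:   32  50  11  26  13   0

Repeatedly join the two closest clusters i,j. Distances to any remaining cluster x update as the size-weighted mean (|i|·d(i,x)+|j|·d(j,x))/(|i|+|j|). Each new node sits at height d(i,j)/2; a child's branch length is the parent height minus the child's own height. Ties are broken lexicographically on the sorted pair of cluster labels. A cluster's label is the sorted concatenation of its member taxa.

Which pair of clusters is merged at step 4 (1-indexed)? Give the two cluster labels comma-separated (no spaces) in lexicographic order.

1. join A+O (d=7) ⇒ AO; edges |A|=7/2, |O|=7/2
  updated: d(AO,B)=35/2, d(AO,L)=51/2, d(AO,M)=63/2, d(AO,U)=45/2
2. join L+U (d=11) ⇒ LU; edges |L|=11/2, |U|=11/2
  updated: d(AO,LU)=24, d(B,LU)=97/2, d(LU,M)=59/2
3. join AO+B (d=35/2) ⇒ ABO; edges |AO|=21/4, |B|=35/4
  updated: d(ABO,LU)=193/6, d(ABO,M)=94/3
4. join LU+M (d=59/2) ⇒ LMU; edges |LU|=37/4, |M|=59/4
  updated: d(ABO,LMU)=287/9
5. join ABO+LMU (d=287/9) ⇒ ABLMOU; edges |ABO|=259/36, |LMU|=43/36
final tree: (((A:7/2,O:7/2):21/4,B:35/4):259/36,((L:11/2,U:11/2):37/4,M:59/4):43/36)
total length: 1159/18

LU,M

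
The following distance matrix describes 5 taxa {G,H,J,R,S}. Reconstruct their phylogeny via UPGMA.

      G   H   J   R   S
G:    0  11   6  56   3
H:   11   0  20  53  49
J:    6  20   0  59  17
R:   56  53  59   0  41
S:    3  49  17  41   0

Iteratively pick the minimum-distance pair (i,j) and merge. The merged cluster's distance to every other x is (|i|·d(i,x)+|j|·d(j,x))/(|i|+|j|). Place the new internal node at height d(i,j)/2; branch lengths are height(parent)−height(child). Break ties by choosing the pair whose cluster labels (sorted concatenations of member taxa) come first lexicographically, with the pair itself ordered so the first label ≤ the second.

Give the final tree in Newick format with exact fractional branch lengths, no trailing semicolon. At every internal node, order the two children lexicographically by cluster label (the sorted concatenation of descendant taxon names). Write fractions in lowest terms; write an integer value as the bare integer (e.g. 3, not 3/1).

step 1: merge (G,S) at d=3; branch lengths G→3/2, S→3/2; new cluster GS
  updated: d(GS,H)=30, d(GS,J)=23/2, d(GS,R)=97/2
step 2: merge (GS,J) at d=23/2; branch lengths GS→17/4, J→23/4; new cluster GJS
  updated: d(GJS,H)=80/3, d(GJS,R)=52
step 3: merge (GJS,H) at d=80/3; branch lengths GJS→91/12, H→40/3; new cluster GHJS
  updated: d(GHJS,R)=209/4
step 4: merge (GHJS,R) at d=209/4; branch lengths GHJS→307/24, R→209/8; new cluster GHJRS
final tree: ((((G:3/2,S:3/2):17/4,J:23/4):91/12,H:40/3):307/24,R:209/8)
total length: 437/6

((((G:3/2,S:3/2):17/4,J:23/4):91/12,H:40/3):307/24,R:209/8)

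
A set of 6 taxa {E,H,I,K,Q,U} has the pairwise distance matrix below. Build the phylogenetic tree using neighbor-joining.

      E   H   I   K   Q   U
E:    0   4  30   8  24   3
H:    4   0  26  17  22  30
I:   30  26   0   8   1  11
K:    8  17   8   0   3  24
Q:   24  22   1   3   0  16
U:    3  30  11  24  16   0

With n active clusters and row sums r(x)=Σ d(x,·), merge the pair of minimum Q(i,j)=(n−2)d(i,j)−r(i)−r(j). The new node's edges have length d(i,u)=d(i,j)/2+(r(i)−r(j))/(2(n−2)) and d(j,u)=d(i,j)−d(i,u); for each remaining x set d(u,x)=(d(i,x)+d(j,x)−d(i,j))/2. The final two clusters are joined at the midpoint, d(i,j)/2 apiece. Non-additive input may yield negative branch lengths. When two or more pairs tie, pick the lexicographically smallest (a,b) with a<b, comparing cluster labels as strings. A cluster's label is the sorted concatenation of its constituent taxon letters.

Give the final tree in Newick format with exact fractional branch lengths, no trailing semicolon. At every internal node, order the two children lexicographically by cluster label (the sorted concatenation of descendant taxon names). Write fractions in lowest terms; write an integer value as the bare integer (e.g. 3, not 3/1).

1. join E+H (d=4, Q=-152) ⇒ EH; edges |E|=-7/4, |H|=23/4
  updated: d(EH,I)=26, d(EH,K)=21/2, d(EH,Q)=21, d(EH,U)=29/2
2. join EH+U (d=29/2, Q=-94) ⇒ EHU; edges |EH|=25/3, |U|=37/6
  updated: d(EHU,I)=45/4, d(EHU,K)=10, d(EHU,Q)=45/4
3. join EHU+K (d=10, Q=-67/2) ⇒ EHKU; edges |EHU|=63/8, |K|=17/8
  updated: d(EHKU,I)=37/8, d(EHKU,Q)=17/8
4. join EHKU+I (d=37/8, Q=-31/4) ⇒ EHIKU; edges |EHKU|=23/8, |I|=7/4
  updated: d(EHIKU,Q)=-3/4
5. join EHIKU+Q (d=-3/4) ⇒ EHIKQU; edges |EHIKU|=-3/8, |Q|=-3/8
final tree: (((((E:-7/4,H:23/4):25/3,U:37/6):63/8,K:17/8):23/8,I:7/4):-3/8,Q:-3/8)
total length: 259/8

(((((E:-7/4,H:23/4):25/3,U:37/6):63/8,K:17/8):23/8,I:7/4):-3/8,Q:-3/8)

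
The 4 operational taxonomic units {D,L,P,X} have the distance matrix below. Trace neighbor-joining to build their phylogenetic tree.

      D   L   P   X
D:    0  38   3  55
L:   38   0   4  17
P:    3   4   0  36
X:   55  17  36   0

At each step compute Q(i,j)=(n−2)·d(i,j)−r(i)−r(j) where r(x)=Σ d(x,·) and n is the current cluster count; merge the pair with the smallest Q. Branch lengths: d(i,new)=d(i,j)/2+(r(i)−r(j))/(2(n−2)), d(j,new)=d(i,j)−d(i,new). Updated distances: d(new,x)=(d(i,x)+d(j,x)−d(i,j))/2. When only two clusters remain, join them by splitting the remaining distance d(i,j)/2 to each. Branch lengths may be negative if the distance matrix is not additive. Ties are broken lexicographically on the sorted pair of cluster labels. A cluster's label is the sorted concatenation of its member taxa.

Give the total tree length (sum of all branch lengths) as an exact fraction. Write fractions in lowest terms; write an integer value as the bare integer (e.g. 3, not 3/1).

173/4

step 1: merge (D,P) at d=3, Q=-133; branch lengths D→59/4, P→-47/4; new cluster DP
  updated: d(DP,L)=39/2, d(DP,X)=44
step 2: merge (DP,L) at d=39/2, Q=-161/2; branch lengths DP→93/4, L→-15/4; new cluster DLP
  updated: d(DLP,X)=83/4
step 3: merge (DLP,X) at d=83/4; branch lengths DLP→83/8, X→83/8; new cluster DLPX
final tree: (((D:59/4,P:-47/4):93/4,L:-15/4):83/8,X:83/8)
total length: 173/4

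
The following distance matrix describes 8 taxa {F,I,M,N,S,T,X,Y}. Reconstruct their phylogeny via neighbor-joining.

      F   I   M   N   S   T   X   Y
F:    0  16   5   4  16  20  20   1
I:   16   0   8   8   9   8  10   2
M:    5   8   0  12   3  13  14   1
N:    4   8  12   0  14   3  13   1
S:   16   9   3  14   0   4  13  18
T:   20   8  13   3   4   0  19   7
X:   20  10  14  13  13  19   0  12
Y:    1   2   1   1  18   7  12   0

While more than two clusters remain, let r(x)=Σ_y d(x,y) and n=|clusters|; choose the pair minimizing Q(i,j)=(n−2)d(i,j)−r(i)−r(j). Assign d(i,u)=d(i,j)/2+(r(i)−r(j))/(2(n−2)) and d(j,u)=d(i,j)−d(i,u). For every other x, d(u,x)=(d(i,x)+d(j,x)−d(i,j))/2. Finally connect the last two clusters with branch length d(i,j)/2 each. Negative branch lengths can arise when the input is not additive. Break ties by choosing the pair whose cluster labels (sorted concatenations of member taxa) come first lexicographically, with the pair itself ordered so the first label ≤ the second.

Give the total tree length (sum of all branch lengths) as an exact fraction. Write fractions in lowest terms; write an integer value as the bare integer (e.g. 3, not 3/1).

229/8

step 1: merge (S,T) at d=4, Q=-127; branch lengths S→9/4, T→7/4; new cluster ST
  updated: d(F,ST)=16, d(I,ST)=13/2, d(M,ST)=6, d(N,ST)=13/2, d(ST,X)=14, d(ST,Y)=21/2
step 2: merge (F,N) at d=4, Q=-173/2; branch lengths F→15/4, N→1/4; new cluster FN
  updated: d(FN,I)=10, d(FN,M)=13/2, d(FN,ST)=37/4, d(FN,X)=29/2, d(FN,Y)=-1
step 3: merge (FN,Y) at d=-1, Q=-271/4; branch lengths FN→43/32, Y→-75/32; new cluster FNY
  updated: d(FNY,I)=13/2, d(FNY,M)=17/4, d(FNY,ST)=83/8, d(FNY,X)=55/4
step 4: merge (FNY,M) at d=17/4, Q=-435/8; branch lengths FNY→41/16, M→27/16; new cluster FMNY
  updated: d(FMNY,I)=41/8, d(FMNY,ST)=97/16, d(FMNY,X)=47/4
step 5: merge (FMNY,ST) at d=97/16, Q=-299/8; branch lengths FMNY→17/8, ST→63/16; new cluster FMNSTY
  updated: d(FMNSTY,I)=89/32, d(FMNSTY,X)=315/32
step 6: merge (FMNSTY,I) at d=89/32, Q=-181/8; branch lengths FMNSTY→21/16, I→47/32; new cluster FIMNSTY
  updated: d(FIMNSTY,X)=273/32
step 7: merge (FIMNSTY,X) at d=273/32; branch lengths FIMNSTY→273/64, X→273/64; new cluster FIMNSTXY
final tree: ((((((F:15/4,N:1/4):43/32,Y:-75/32):41/16,M:27/16):17/8,(S:9/4,T:7/4):63/16):21/16,I:47/32):273/64,X:273/64)
total length: 229/8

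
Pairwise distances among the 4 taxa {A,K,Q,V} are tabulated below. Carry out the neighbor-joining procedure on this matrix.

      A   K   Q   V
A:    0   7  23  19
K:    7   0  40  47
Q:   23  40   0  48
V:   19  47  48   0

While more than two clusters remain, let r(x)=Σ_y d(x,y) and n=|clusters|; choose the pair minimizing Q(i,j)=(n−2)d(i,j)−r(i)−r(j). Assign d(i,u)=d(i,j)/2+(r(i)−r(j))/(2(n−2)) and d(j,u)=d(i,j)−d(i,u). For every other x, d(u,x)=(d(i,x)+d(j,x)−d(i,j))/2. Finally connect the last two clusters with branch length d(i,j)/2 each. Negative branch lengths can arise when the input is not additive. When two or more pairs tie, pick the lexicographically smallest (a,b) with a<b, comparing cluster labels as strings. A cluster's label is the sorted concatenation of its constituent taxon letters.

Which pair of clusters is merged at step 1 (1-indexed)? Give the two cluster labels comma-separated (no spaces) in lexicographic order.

1. join A+K (d=7, Q=-129) ⇒ AK; edges |A|=-31/4, |K|=59/4
  updated: d(AK,Q)=28, d(AK,V)=59/2
2. join AK+Q (d=28, Q=-211/2) ⇒ AKQ; edges |AK|=19/4, |Q|=93/4
  updated: d(AKQ,V)=99/4
3. join AKQ+V (d=99/4) ⇒ AKQV; edges |AKQ|=99/8, |V|=99/8
final tree: (((A:-31/4,K:59/4):19/4,Q:93/4):99/8,V:99/8)
total length: 239/4

A,K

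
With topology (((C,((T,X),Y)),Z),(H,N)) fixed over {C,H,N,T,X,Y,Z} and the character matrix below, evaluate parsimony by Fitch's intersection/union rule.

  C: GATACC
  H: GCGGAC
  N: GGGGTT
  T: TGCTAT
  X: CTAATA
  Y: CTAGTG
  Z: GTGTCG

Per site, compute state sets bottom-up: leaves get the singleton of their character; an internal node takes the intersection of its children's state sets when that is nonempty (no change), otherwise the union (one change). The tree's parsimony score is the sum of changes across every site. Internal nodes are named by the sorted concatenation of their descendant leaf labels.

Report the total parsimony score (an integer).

22

site 0, node TX: T={T} ∪ X={C} → {C,T} (+1)
site 0, node TXY: TX={C,T} ∩ Y={C} → {C} (+0)
site 0, node CTXY: C={G} ∪ TXY={C} → {C,G} (+1)
site 0, node CTXYZ: CTXY={C,G} ∩ Z={G} → {G} (+0)
site 0, node HN: H={G} ∩ N={G} → {G} (+0)
site 0, node CHNTXYZ: CTXYZ={G} ∩ HN={G} → {G} (+0)
site 1, node TX: T={G} ∪ X={T} → {G,T} (+1)
site 1, node TXY: TX={G,T} ∩ Y={T} → {T} (+0)
site 1, node CTXY: C={A} ∪ TXY={T} → {A,T} (+1)
site 1, node CTXYZ: CTXY={A,T} ∩ Z={T} → {T} (+0)
site 1, node HN: H={C} ∪ N={G} → {C,G} (+1)
site 1, node CHNTXYZ: CTXYZ={T} ∪ HN={C,G} → {C,G,T} (+1)
site 2, node TX: T={C} ∪ X={A} → {A,C} (+1)
site 2, node TXY: TX={A,C} ∩ Y={A} → {A} (+0)
site 2, node CTXY: C={T} ∪ TXY={A} → {A,T} (+1)
site 2, node CTXYZ: CTXY={A,T} ∪ Z={G} → {A,G,T} (+1)
site 2, node HN: H={G} ∩ N={G} → {G} (+0)
site 2, node CHNTXYZ: CTXYZ={A,G,T} ∩ HN={G} → {G} (+0)
site 3, node TX: T={T} ∪ X={A} → {A,T} (+1)
site 3, node TXY: TX={A,T} ∪ Y={G} → {A,G,T} (+1)
site 3, node CTXY: C={A} ∩ TXY={A,G,T} → {A} (+0)
site 3, node CTXYZ: CTXY={A} ∪ Z={T} → {A,T} (+1)
site 3, node HN: H={G} ∩ N={G} → {G} (+0)
site 3, node CHNTXYZ: CTXYZ={A,T} ∪ HN={G} → {A,G,T} (+1)
site 4, node TX: T={A} ∪ X={T} → {A,T} (+1)
site 4, node TXY: TX={A,T} ∩ Y={T} → {T} (+0)
site 4, node CTXY: C={C} ∪ TXY={T} → {C,T} (+1)
site 4, node CTXYZ: CTXY={C,T} ∩ Z={C} → {C} (+0)
site 4, node HN: H={A} ∪ N={T} → {A,T} (+1)
site 4, node CHNTXYZ: CTXYZ={C} ∪ HN={A,T} → {A,C,T} (+1)
site 5, node TX: T={T} ∪ X={A} → {A,T} (+1)
site 5, node TXY: TX={A,T} ∪ Y={G} → {A,G,T} (+1)
site 5, node CTXY: C={C} ∪ TXY={A,G,T} → {A,C,G,T} (+1)
site 5, node CTXYZ: CTXY={A,C,G,T} ∩ Z={G} → {G} (+0)
site 5, node HN: H={C} ∪ N={T} → {C,T} (+1)
site 5, node CHNTXYZ: CTXYZ={G} ∪ HN={C,T} → {C,G,T} (+1)
per-site changes: [2, 4, 3, 4, 4, 5]; total = 22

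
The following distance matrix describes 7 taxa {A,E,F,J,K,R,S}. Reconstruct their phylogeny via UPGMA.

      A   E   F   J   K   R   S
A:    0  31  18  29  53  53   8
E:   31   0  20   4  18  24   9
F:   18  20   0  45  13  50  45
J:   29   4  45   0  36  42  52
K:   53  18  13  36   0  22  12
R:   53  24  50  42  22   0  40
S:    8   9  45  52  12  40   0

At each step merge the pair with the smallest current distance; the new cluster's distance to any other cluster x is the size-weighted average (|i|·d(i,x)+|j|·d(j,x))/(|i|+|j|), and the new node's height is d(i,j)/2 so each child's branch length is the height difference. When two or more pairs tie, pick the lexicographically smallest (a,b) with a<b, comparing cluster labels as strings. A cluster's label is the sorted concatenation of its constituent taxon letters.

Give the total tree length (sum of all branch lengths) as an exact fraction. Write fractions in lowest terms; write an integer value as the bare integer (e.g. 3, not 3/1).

1303/16

step 1: merge (E,J) at d=4; branch lengths E→2, J→2; new cluster EJ
  updated: d(A,EJ)=30, d(EJ,F)=65/2, d(EJ,K)=27, d(EJ,R)=33, d(EJ,S)=61/2
step 2: merge (A,S) at d=8; branch lengths A→4, S→4; new cluster AS
  updated: d(AS,EJ)=121/4, d(AS,F)=63/2, d(AS,K)=65/2, d(AS,R)=93/2
step 3: merge (F,K) at d=13; branch lengths F→13/2, K→13/2; new cluster FK
  updated: d(AS,FK)=32, d(EJ,FK)=119/4, d(FK,R)=36
step 4: merge (EJ,FK) at d=119/4; branch lengths EJ→103/8, FK→67/8; new cluster EFJK
  updated: d(AS,EFJK)=249/8, d(EFJK,R)=69/2
step 5: merge (AS,EFJK) at d=249/8; branch lengths AS→185/16, EFJK→11/16; new cluster AEFJKS
  updated: d(AEFJKS,R)=77/2
step 6: merge (AEFJKS,R) at d=77/2; branch lengths AEFJKS→59/16, R→77/4; new cluster AEFJKRS
final tree: (((A:4,S:4):185/16,((E:2,J:2):103/8,(F:13/2,K:13/2):67/8):11/16):59/16,R:77/4)
total length: 1303/16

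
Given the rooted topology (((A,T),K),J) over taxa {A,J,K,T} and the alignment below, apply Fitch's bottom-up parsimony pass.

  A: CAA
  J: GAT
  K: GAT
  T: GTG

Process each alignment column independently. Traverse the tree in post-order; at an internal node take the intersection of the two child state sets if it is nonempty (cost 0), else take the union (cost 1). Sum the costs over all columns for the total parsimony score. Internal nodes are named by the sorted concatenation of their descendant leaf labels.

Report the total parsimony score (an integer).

[col 0] AT: children A:{C}, T:{G} ∪→ {C,G}; cost 1
[col 0] AKT: children AT:{C,G}, K:{G} ∩→ {G}; cost 0
[col 0] AJKT: children AKT:{G}, J:{G} ∩→ {G}; cost 0
[col 1] AT: children A:{A}, T:{T} ∪→ {A,T}; cost 1
[col 1] AKT: children AT:{A,T}, K:{A} ∩→ {A}; cost 0
[col 1] AJKT: children AKT:{A}, J:{A} ∩→ {A}; cost 0
[col 2] AT: children A:{A}, T:{G} ∪→ {A,G}; cost 1
[col 2] AKT: children AT:{A,G}, K:{T} ∪→ {A,G,T}; cost 1
[col 2] AJKT: children AKT:{A,G,T}, J:{T} ∩→ {T}; cost 0
per-site changes: [1, 1, 2]; total = 4

4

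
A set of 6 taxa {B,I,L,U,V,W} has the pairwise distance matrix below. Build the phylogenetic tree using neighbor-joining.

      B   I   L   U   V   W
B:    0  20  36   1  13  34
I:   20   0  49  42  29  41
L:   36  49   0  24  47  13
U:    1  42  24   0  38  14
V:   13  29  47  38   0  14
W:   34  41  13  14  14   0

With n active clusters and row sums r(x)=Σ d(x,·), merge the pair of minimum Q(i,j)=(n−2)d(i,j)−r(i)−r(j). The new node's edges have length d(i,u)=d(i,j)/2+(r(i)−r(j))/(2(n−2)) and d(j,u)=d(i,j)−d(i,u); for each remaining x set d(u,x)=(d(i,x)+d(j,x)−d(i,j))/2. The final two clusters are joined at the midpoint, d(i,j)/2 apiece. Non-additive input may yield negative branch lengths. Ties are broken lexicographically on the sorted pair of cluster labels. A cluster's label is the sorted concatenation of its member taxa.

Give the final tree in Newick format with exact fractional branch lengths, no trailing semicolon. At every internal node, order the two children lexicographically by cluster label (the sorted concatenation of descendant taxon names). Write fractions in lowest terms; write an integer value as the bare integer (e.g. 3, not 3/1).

(((B:-35/16,((L:105/8,W:-1/8):95/12,U:55/12):171/16):67/16,I:297/16):167/32,V:167/32)

1. join L+W (d=13, Q=-233) ⇒ LW; edges |L|=105/8, |W|=-1/8
  updated: d(B,LW)=57/2, d(I,LW)=77/2, d(LW,U)=25/2, d(LW,V)=24
2. join LW+U (d=25/2, Q=-319/2) ⇒ LUW; edges |LW|=95/12, |U|=55/12
  updated: d(B,LUW)=17/2, d(I,LUW)=34, d(LUW,V)=99/4
3. join B+LUW (d=17/2, Q=-367/4) ⇒ BLUW; edges |B|=-35/16, |LUW|=171/16
  updated: d(BLUW,I)=91/4, d(BLUW,V)=117/8
4. join BLUW+I (d=91/4, Q=-531/8) ⇒ BILUW; edges |BLUW|=67/16, |I|=297/16
  updated: d(BILUW,V)=167/16
5. join BILUW+V (d=167/16) ⇒ BILUVW; edges |BILUW|=167/32, |V|=167/32
final tree: (((B:-35/16,((L:105/8,W:-1/8):95/12,U:55/12):171/16):67/16,I:297/16):167/32,V:167/32)
total length: 1075/16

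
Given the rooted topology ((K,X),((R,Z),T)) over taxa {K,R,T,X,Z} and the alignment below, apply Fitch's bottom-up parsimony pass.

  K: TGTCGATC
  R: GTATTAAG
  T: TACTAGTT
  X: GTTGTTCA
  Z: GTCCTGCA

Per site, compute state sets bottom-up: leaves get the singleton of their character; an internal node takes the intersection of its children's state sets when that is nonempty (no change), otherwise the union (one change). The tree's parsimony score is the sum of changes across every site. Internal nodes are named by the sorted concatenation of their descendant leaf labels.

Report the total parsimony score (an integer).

KX@0: {T} ∪ {G} = {G,T} (union, +1)
RZ@0: {G} ∩ {G} = {G} (intersection, +0)
RTZ@0: {G} ∪ {T} = {G,T} (union, +1)
KRTXZ@0: {G,T} ∩ {G,T} = {G,T} (intersection, +0)
KX@1: {G} ∪ {T} = {G,T} (union, +1)
RZ@1: {T} ∩ {T} = {T} (intersection, +0)
RTZ@1: {T} ∪ {A} = {A,T} (union, +1)
KRTXZ@1: {G,T} ∩ {A,T} = {T} (intersection, +0)
KX@2: {T} ∩ {T} = {T} (intersection, +0)
RZ@2: {A} ∪ {C} = {A,C} (union, +1)
RTZ@2: {A,C} ∩ {C} = {C} (intersection, +0)
KRTXZ@2: {T} ∪ {C} = {C,T} (union, +1)
KX@3: {C} ∪ {G} = {C,G} (union, +1)
RZ@3: {T} ∪ {C} = {C,T} (union, +1)
RTZ@3: {C,T} ∩ {T} = {T} (intersection, +0)
KRTXZ@3: {C,G} ∪ {T} = {C,G,T} (union, +1)
KX@4: {G} ∪ {T} = {G,T} (union, +1)
RZ@4: {T} ∩ {T} = {T} (intersection, +0)
RTZ@4: {T} ∪ {A} = {A,T} (union, +1)
KRTXZ@4: {G,T} ∩ {A,T} = {T} (intersection, +0)
KX@5: {A} ∪ {T} = {A,T} (union, +1)
RZ@5: {A} ∪ {G} = {A,G} (union, +1)
RTZ@5: {A,G} ∩ {G} = {G} (intersection, +0)
KRTXZ@5: {A,T} ∪ {G} = {A,G,T} (union, +1)
KX@6: {T} ∪ {C} = {C,T} (union, +1)
RZ@6: {A} ∪ {C} = {A,C} (union, +1)
RTZ@6: {A,C} ∪ {T} = {A,C,T} (union, +1)
KRTXZ@6: {C,T} ∩ {A,C,T} = {C,T} (intersection, +0)
KX@7: {C} ∪ {A} = {A,C} (union, +1)
RZ@7: {G} ∪ {A} = {A,G} (union, +1)
RTZ@7: {A,G} ∪ {T} = {A,G,T} (union, +1)
KRTXZ@7: {A,C} ∩ {A,G,T} = {A} (intersection, +0)
per-site changes: [2, 2, 2, 3, 2, 3, 3, 3]; total = 20

20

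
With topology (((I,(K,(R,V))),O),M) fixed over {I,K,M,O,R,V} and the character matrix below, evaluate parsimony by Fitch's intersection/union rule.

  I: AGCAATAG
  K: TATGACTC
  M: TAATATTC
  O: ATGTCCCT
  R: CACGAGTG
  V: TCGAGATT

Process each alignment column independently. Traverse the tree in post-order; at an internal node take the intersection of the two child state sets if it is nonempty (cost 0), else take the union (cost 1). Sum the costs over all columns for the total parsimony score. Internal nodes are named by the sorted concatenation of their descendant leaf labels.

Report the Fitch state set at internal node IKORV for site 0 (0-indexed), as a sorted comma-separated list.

A

site 0, node RV: R={C} ∪ V={T} → {C,T} (+1)
site 0, node KRV: K={T} ∩ RV={C,T} → {T} (+0)
site 0, node IKRV: I={A} ∪ KRV={T} → {A,T} (+1)
site 0, node IKORV: IKRV={A,T} ∩ O={A} → {A} (+0)
site 0, node IKMORV: IKORV={A} ∪ M={T} → {A,T} (+1)
site 1, node RV: R={A} ∪ V={C} → {A,C} (+1)
site 1, node KRV: K={A} ∩ RV={A,C} → {A} (+0)
site 1, node IKRV: I={G} ∪ KRV={A} → {A,G} (+1)
site 1, node IKORV: IKRV={A,G} ∪ O={T} → {A,G,T} (+1)
site 1, node IKMORV: IKORV={A,G,T} ∩ M={A} → {A} (+0)
site 2, node RV: R={C} ∪ V={G} → {C,G} (+1)
site 2, node KRV: K={T} ∪ RV={C,G} → {C,G,T} (+1)
site 2, node IKRV: I={C} ∩ KRV={C,G,T} → {C} (+0)
site 2, node IKORV: IKRV={C} ∪ O={G} → {C,G} (+1)
site 2, node IKMORV: IKORV={C,G} ∪ M={A} → {A,C,G} (+1)
site 3, node RV: R={G} ∪ V={A} → {A,G} (+1)
site 3, node KRV: K={G} ∩ RV={A,G} → {G} (+0)
site 3, node IKRV: I={A} ∪ KRV={G} → {A,G} (+1)
site 3, node IKORV: IKRV={A,G} ∪ O={T} → {A,G,T} (+1)
site 3, node IKMORV: IKORV={A,G,T} ∩ M={T} → {T} (+0)
site 4, node RV: R={A} ∪ V={G} → {A,G} (+1)
site 4, node KRV: K={A} ∩ RV={A,G} → {A} (+0)
site 4, node IKRV: I={A} ∩ KRV={A} → {A} (+0)
site 4, node IKORV: IKRV={A} ∪ O={C} → {A,C} (+1)
site 4, node IKMORV: IKORV={A,C} ∩ M={A} → {A} (+0)
site 5, node RV: R={G} ∪ V={A} → {A,G} (+1)
site 5, node KRV: K={C} ∪ RV={A,G} → {A,C,G} (+1)
site 5, node IKRV: I={T} ∪ KRV={A,C,G} → {A,C,G,T} (+1)
site 5, node IKORV: IKRV={A,C,G,T} ∩ O={C} → {C} (+0)
site 5, node IKMORV: IKORV={C} ∪ M={T} → {C,T} (+1)
site 6, node RV: R={T} ∩ V={T} → {T} (+0)
site 6, node KRV: K={T} ∩ RV={T} → {T} (+0)
site 6, node IKRV: I={A} ∪ KRV={T} → {A,T} (+1)
site 6, node IKORV: IKRV={A,T} ∪ O={C} → {A,C,T} (+1)
site 6, node IKMORV: IKORV={A,C,T} ∩ M={T} → {T} (+0)
site 7, node RV: R={G} ∪ V={T} → {G,T} (+1)
site 7, node KRV: K={C} ∪ RV={G,T} → {C,G,T} (+1)
site 7, node IKRV: I={G} ∩ KRV={C,G,T} → {G} (+0)
site 7, node IKORV: IKRV={G} ∪ O={T} → {G,T} (+1)
site 7, node IKMORV: IKORV={G,T} ∪ M={C} → {C,G,T} (+1)
per-site changes: [3, 3, 4, 3, 2, 4, 2, 4]; total = 25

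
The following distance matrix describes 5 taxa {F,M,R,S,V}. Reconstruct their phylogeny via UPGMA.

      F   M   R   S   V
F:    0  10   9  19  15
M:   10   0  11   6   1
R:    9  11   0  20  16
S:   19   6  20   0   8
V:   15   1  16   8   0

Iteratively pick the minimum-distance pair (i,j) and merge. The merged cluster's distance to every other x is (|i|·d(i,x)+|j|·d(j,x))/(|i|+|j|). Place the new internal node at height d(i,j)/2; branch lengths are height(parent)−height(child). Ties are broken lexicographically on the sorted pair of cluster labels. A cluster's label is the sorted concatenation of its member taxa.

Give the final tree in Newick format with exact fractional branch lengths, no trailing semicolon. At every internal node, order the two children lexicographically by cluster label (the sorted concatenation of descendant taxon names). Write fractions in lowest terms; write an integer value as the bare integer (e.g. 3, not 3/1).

iteration 1: select M,V (d=1); attach at lengths (1/2, 1/2); label the merged cluster MV
  updated: d(F,MV)=25/2, d(MV,R)=27/2, d(MV,S)=7
iteration 2: select MV,S (d=7); attach at lengths (3, 7/2); label the merged cluster MSV
  updated: d(F,MSV)=44/3, d(MSV,R)=47/3
iteration 3: select F,R (d=9); attach at lengths (9/2, 9/2); label the merged cluster FR
  updated: d(FR,MSV)=91/6
iteration 4: select FR,MSV (d=91/6); attach at lengths (37/12, 49/12); label the merged cluster FMRSV
final tree: ((F:9/2,R:9/2):37/12,((M:1/2,V:1/2):3,S:7/2):49/12)
total length: 71/3

((F:9/2,R:9/2):37/12,((M:1/2,V:1/2):3,S:7/2):49/12)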